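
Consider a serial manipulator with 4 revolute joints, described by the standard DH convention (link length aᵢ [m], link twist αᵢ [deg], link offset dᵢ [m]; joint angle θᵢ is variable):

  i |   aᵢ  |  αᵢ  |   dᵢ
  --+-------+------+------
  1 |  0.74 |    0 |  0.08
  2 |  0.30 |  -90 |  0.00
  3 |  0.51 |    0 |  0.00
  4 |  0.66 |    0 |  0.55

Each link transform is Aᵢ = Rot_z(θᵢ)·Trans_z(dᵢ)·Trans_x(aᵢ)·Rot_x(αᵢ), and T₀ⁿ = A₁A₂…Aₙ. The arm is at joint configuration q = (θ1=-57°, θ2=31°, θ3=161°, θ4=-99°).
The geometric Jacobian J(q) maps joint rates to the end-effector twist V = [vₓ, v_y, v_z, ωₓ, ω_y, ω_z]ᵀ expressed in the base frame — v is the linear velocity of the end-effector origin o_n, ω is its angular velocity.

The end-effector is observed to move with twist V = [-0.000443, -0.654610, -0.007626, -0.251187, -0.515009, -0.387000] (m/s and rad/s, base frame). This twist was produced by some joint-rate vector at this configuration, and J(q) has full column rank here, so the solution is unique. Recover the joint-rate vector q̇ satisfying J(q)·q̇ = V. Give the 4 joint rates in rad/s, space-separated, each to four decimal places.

o_n = [0.7589, -0.1822, -0.6688]
J₁: ẑ×o_n = [0.1822, 0.7589, -0.0000], ω = ẑ
J2: z=[0.0000, 0.0000, 1.0000] o=[0.4030, -0.6206, 0.0800] → [-0.4384, 0.3558, 0.0000, 0.0000, 0.0000, 1.0000]
J3: z=[0.4384, 0.8988, 0.0000] o=[0.6727, -0.7521, 0.0800] → [-0.6730, 0.3282, 0.1724, 0.4384, 0.8988, 0.0000]
J4: z=[0.4384, 0.8988, 0.0000] o=[0.2393, -0.5407, -0.0860] → [-0.5238, 0.2555, -0.3099, 0.4384, 0.8988, 0.0000]
q̇ = J⁺·V = [-0.8500, 0.4630, -0.3840, -0.1890]

-0.8500 0.4630 -0.3840 -0.1890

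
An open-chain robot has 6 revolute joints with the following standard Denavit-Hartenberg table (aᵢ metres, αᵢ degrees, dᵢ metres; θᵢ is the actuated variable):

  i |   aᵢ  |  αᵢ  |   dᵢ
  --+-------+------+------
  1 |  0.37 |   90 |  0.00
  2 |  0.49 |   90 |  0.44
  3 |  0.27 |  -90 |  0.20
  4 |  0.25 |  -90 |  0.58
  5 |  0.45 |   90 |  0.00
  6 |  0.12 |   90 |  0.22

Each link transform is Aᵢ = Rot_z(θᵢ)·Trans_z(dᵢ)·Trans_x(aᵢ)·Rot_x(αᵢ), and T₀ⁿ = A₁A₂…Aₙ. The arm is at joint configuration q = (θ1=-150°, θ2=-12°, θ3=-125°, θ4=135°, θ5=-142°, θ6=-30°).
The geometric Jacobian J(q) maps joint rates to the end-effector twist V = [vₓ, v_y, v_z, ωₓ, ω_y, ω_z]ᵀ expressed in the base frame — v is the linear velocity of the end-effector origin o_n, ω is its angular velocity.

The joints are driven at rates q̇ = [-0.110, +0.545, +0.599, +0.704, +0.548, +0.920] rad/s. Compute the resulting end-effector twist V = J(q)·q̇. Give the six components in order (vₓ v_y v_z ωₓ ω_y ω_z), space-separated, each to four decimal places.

o_n = [-0.7069, -0.9061, -0.5416]
J₁: ẑ×o_n = [0.9061, -0.7069, 0.0000], ω = ẑ
J2: z=[-0.5000, 0.8660, 0.0000] o=[-0.3204, -0.1850, 0.0000] → [-0.4690, -0.2708, 0.6953, -0.5000, 0.8660, 0.0000]
J3: z=[0.1801, 0.1040, -0.9781] o=[-0.9555, -0.0436, -0.1019] → [-0.8894, -0.1640, -0.1811, 0.1801, 0.1040, -0.9781]
J4: z=[-0.4071, -0.8974, -0.1703] o=[-0.6777, -0.1386, -0.2653] → [0.1172, -0.1075, 0.2863, -0.4071, -0.8974, -0.1703]
J5: z=[-0.5059, 0.3768, -0.7760] o=[-1.1040, -0.6016, -0.2123] → [-0.3604, -0.4747, 0.0044, -0.5059, 0.3768, -0.7760]
J6: z=[0.7890, 0.5657, -0.2397] o=[-0.9471, -0.9317, -0.4748] → [-0.0317, -0.0049, -0.1156, 0.7890, 0.5657, -0.2397]
V = J·q̇ = [-1.0321, -0.5084, 0.3680, -0.0026, 0.6294, -1.4616]

-1.0321 -0.5084 0.3680 -0.0026 0.6294 -1.4616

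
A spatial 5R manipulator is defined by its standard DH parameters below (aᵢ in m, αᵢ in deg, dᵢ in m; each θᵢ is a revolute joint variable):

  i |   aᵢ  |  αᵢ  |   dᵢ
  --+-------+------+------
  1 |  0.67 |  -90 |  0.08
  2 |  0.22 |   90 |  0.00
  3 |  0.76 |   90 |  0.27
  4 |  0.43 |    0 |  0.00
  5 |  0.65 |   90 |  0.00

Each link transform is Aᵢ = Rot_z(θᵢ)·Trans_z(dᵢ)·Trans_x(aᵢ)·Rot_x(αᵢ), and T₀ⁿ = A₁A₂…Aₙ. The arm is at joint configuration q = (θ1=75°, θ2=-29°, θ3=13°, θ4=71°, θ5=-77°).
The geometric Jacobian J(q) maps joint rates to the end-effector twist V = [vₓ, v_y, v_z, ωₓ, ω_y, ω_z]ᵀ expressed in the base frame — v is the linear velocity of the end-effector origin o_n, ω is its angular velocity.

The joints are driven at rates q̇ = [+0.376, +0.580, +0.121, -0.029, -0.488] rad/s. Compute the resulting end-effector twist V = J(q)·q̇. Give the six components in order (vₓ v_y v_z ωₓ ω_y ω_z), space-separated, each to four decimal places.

-0.6562 0.9738 -1.0321 -1.0883 0.1256 0.4254

o_n = [0.1519, 1.9110, 1.4495]
J₁: ẑ×o_n = [-1.9110, 0.1519, 0.0000], ω = ẑ
J2: z=[-0.9659, 0.2588, 0.0000] o=[0.1734, 0.6472, 0.0800] → [0.3544, 1.3228, -1.2152, -0.9659, 0.2588, 0.0000]
J3: z=[-0.1255, -0.4683, 0.8746] o=[0.2232, 0.8330, 0.1867] → [-1.5342, 0.0961, -0.1687, -0.1255, -0.4683, 0.8746]
J4: z=[0.9921, -0.0621, 0.1091] o=[0.1918, 1.3764, 0.7818] → [-0.0998, -0.6667, 0.5279, 0.9921, -0.0621, 0.1091]
J5: z=[0.9921, -0.0621, 0.1091] o=[0.1413, 1.3094, 1.2035] → [-0.0809, -0.2428, 0.5975, 0.9921, -0.0621, 0.1091]
V = J·q̇ = [-0.6562, 0.9738, -1.0321, -1.0883, 0.1256, 0.4254]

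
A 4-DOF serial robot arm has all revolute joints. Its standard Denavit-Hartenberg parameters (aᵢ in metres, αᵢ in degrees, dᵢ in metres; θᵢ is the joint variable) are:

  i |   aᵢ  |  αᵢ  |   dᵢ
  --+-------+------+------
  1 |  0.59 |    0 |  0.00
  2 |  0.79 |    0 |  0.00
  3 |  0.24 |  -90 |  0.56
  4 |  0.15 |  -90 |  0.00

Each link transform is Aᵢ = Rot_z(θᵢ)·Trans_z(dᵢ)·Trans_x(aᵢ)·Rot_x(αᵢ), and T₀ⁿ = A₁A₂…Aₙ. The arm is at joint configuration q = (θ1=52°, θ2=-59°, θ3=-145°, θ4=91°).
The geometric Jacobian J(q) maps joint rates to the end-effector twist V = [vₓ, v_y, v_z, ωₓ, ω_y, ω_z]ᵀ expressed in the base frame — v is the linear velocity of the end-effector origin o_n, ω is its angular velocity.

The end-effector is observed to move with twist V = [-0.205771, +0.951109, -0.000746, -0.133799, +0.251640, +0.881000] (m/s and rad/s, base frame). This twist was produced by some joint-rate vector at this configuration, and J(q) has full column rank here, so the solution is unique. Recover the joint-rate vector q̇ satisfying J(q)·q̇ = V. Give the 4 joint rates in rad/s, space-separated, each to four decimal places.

o_n = [0.9378, 0.2572, 0.4100]
J₁: ẑ×o_n = [-0.2572, 0.9378, 0.0000], ω = ẑ
J2: z=[0.0000, 0.0000, 1.0000] o=[0.3632, 0.4649, 0.0000] → [0.2077, 0.5745, -0.0000, 0.0000, 0.0000, 1.0000]
J3: z=[0.0000, 0.0000, 1.0000] o=[1.1474, 0.3686, 0.0000] → [0.1114, -0.2096, 0.0000, 0.0000, 0.0000, 1.0000]
J4: z=[0.4695, -0.8829, 0.0000] o=[0.9354, 0.2560, 0.5600] → [0.1324, 0.0704, 0.0026, 0.4695, -0.8829, 0.0000]
q̇ = J⁺·V = [0.8010, 0.3020, -0.2220, -0.2850]

0.8010 0.3020 -0.2220 -0.2850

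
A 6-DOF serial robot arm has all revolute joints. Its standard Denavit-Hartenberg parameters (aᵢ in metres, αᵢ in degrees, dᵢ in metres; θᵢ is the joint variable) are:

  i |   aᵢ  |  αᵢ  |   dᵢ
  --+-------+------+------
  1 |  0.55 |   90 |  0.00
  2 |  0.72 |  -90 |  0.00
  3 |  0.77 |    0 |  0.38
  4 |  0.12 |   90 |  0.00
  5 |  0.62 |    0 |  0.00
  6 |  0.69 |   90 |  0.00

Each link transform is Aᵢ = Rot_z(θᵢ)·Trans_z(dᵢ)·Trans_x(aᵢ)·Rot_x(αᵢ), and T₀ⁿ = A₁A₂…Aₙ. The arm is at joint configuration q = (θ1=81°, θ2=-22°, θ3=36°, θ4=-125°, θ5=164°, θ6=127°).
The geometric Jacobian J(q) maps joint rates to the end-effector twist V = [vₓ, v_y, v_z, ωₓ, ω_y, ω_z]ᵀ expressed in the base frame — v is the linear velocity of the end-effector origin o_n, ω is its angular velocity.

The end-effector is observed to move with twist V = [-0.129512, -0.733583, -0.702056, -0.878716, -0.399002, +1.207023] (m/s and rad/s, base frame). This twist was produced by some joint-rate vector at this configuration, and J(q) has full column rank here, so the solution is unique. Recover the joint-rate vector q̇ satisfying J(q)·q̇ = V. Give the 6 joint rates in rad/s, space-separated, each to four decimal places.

0.3020 -0.8200 0.0520 0.5880 -0.0660 0.8980

o_n = [-0.3981, 1.8415, -0.5881]
J₁: ẑ×o_n = [-1.8415, -0.3981, 0.0000], ω = ẑ
J2: z=[0.9877, -0.1564, 0.0000] o=[0.0860, 0.5432, 0.0000] → [0.0920, 0.5808, 1.2065, 0.9877, -0.1564, 0.0000]
J3: z=[0.0586, 0.3700, 0.9272] o=[0.1905, 1.2026, -0.2697] → [-0.7101, -0.5271, 0.2552, 0.0586, 0.3700, 0.9272]
J4: z=[0.0586, 0.3700, 0.9272] o=[-0.1439, 1.9845, -0.1507] → [-0.0292, -0.2100, 0.0857, 0.0586, 0.3700, 0.9272]
J5: z=[-0.1278, -0.9184, 0.3745] o=[-0.0251, 1.9676, -0.1515] → [0.4481, -0.1955, -0.3264, -0.1278, -0.9184, 0.3745]
J6: z=[-0.1278, -0.9184, 0.3745] o=[-0.6052, 2.1145, 0.0108] → [0.6523, 0.0010, 0.2251, -0.1278, -0.9184, 0.3745]
q̇ = J⁺·V = [0.3020, -0.8200, 0.0520, 0.5880, -0.0660, 0.8980]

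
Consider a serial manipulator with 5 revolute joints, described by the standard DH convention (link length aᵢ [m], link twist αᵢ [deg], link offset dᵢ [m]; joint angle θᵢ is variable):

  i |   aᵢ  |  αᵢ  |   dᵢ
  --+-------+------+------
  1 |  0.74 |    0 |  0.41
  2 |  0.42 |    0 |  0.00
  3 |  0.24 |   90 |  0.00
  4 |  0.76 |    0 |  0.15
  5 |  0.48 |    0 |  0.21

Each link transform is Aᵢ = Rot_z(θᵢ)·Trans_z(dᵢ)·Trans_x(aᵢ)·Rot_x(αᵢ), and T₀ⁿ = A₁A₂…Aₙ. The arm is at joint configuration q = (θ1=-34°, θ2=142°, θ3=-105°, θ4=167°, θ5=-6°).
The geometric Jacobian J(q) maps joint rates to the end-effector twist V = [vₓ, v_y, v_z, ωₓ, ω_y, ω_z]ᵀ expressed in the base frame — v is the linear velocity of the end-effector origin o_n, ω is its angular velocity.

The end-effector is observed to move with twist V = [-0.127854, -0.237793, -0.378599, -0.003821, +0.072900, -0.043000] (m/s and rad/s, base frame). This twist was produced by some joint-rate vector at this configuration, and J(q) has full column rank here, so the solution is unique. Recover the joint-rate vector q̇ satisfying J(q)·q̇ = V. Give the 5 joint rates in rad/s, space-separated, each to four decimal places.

o_n = [-0.4505, -0.4238, 0.7372]
J₁: ẑ×o_n = [0.4238, -0.4505, 0.0000], ω = ẑ
J2: z=[0.0000, 0.0000, 1.0000] o=[0.6135, -0.4138, 0.4100] → [0.0100, -1.0640, 0.0000, 0.0000, 0.0000, 1.0000]
J3: z=[0.0000, 0.0000, 1.0000] o=[0.4837, -0.0144, 0.4100] → [0.4095, -0.9342, 0.0000, 0.0000, 0.0000, 1.0000]
J4: z=[0.0523, -0.9986, 0.0000] o=[0.7234, -0.0018, 0.4100] → [-0.3268, -0.0171, -1.1944, 0.0523, -0.9986, 0.0000]
J5: z=[0.0523, -0.9986, 0.0000] o=[-0.0083, -0.1903, 0.5810] → [-0.1561, -0.0082, -0.4538, 0.0523, -0.9986, 0.0000]
q̇ = J⁺·V = [-0.5530, 0.0470, 0.4630, 0.5560, -0.6290]

-0.5530 0.0470 0.4630 0.5560 -0.6290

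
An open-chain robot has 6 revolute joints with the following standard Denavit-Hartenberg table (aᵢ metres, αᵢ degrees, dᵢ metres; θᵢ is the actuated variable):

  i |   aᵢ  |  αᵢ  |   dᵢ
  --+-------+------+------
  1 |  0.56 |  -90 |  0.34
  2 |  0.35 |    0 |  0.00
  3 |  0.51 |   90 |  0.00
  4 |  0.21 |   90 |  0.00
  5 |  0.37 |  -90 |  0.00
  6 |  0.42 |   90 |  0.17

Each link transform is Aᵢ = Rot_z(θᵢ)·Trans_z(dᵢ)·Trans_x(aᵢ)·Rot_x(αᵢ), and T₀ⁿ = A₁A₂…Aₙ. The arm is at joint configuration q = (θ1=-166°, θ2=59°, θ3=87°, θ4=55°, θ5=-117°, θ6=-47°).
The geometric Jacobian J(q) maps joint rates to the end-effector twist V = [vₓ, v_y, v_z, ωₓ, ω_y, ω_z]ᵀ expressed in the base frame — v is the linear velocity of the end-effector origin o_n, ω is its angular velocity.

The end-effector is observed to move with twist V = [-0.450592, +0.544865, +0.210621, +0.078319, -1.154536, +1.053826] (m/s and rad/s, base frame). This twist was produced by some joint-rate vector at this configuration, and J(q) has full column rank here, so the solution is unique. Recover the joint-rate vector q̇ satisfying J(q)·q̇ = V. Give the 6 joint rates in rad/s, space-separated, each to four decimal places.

0.6950 0.8040 -0.8740 0.2130 -0.9960 0.8740

o_n = [0.2528, 0.1910, 0.1426]
J₁: ẑ×o_n = [-0.1910, 0.2528, 0.0000], ω = ẑ
J2: z=[0.2419, -0.9703, 0.0000] o=[-0.5434, -0.1355, 0.3400] → [0.1915, 0.0477, 0.8515, 0.2419, -0.9703, 0.0000]
J3: z=[0.2419, -0.9703, 0.0000] o=[-0.7183, -0.1791, 0.0400] → [-0.0996, -0.0248, 1.0318, 0.2419, -0.9703, 0.0000]
J4: z=[-0.5426, -0.1353, -0.8290] o=[-0.3080, -0.0768, -0.2452] → [0.1696, -0.2545, -0.0695, -0.5426, -0.1353, -0.8290]
J5: z=[0.5202, 0.7208, -0.4581] o=[-0.1695, -0.2196, -0.3126] → [0.5162, -0.4302, -0.0909, 0.5202, 0.7208, -0.4581]
J6: z=[0.8340, -0.5443, 0.0906] o=[-0.1014, -0.0608, 0.0146] → [-0.0925, -0.0747, 0.4028, 0.8340, -0.5443, 0.0906]
q̇ = J⁺·V = [0.6950, 0.8040, -0.8740, 0.2130, -0.9960, 0.8740]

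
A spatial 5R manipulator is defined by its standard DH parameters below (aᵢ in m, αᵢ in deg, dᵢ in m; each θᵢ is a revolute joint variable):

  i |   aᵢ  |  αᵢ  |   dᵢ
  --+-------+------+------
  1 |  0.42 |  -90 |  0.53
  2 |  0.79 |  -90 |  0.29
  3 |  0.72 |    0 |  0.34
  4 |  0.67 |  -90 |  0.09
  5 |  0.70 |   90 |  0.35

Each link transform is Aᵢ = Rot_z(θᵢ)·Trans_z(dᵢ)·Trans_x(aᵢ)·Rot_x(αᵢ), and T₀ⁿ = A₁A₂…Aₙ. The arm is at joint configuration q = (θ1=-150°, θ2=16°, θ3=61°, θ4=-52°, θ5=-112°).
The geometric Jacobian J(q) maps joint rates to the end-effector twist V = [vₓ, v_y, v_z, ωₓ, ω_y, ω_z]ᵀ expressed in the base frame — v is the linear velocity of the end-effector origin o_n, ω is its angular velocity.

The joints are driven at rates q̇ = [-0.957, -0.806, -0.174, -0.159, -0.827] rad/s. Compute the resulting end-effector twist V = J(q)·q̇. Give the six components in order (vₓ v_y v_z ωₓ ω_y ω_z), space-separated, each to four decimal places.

-0.8167 0.9427 1.1992 -0.1818 -0.1174 -0.6726

o_n = [-1.7187, -0.1272, -0.9171]
J₁: ẑ×o_n = [0.1272, -1.7187, 0.0000], ω = ẑ
J2: z=[0.5000, -0.8660, 0.0000] o=[-0.3637, -0.2100, 0.5300] → [1.2532, 0.7236, -1.1320, 0.5000, -0.8660, 0.0000]
J3: z=[0.2387, 0.1378, -0.9613] o=[-0.8764, -0.8408, 0.3122] → [0.5166, 1.1032, 0.2864, 0.2387, 0.1378, -0.9613]
J4: z=[0.2387, 0.1378, -0.9613] o=[-1.4007, -0.4164, -0.1108] → [0.1669, 0.4982, 0.1129, 0.2387, 0.1378, -0.9613]
J5: z=[-0.3636, 0.9306, 0.0431] o=[-1.9825, -0.6313, -0.3797] → [-0.5218, -0.1840, -0.4288, -0.3636, 0.9306, 0.0431]
V = J·q̇ = [-0.8167, 0.9427, 1.1992, -0.1818, -0.1174, -0.6726]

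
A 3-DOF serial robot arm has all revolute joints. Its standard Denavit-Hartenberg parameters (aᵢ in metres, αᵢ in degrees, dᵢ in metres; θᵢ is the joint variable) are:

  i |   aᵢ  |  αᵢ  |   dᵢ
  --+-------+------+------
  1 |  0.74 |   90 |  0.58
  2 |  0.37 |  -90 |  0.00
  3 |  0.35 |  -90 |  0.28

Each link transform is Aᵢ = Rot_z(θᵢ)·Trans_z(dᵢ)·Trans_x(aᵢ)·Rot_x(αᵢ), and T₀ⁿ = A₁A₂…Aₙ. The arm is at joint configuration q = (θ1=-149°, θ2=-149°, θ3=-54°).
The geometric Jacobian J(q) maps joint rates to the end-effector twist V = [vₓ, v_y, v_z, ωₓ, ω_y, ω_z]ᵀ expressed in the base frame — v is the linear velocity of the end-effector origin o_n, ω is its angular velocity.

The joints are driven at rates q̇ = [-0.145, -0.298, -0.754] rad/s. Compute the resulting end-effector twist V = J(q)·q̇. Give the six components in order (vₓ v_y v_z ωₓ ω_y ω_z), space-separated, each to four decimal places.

-0.0937 0.1908 0.2140 0.4864 -0.0554 0.5013

o_n = [-0.4807, 0.0415, 0.0435]
J₁: ẑ×o_n = [-0.0415, -0.4807, 0.0000], ω = ẑ
J2: z=[-0.5150, 0.8572, 0.0000] o=[-0.6343, -0.3811, 0.5800] → [-0.4599, -0.2763, -0.3493, -0.5150, 0.8572, 0.0000]
J3: z=[-0.4415, -0.2653, -0.8572] o=[-0.3625, -0.2178, 0.3894] → [0.3140, -0.0513, -0.1458, -0.4415, -0.2653, -0.8572]
V = J·q̇ = [-0.0937, 0.1908, 0.2140, 0.4864, -0.0554, 0.5013]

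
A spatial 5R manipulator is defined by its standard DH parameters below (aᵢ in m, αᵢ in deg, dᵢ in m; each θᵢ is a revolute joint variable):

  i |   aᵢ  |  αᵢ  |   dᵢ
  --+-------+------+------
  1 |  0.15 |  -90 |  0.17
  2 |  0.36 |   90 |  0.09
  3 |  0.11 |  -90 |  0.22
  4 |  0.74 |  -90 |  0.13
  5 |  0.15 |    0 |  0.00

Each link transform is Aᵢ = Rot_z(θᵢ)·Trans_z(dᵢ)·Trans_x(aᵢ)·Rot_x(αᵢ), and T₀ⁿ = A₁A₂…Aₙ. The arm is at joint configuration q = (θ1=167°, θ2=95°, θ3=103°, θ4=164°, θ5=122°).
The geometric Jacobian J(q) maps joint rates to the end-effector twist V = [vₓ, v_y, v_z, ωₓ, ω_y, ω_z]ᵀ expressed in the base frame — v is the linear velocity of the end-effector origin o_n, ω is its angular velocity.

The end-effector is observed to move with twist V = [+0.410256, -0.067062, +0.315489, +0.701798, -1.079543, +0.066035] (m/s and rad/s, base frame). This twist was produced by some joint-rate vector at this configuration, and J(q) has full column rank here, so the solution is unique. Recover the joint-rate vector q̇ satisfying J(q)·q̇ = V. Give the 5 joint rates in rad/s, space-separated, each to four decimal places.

0.2110 0.7580 -0.6250 -0.2500 -0.2970

o_n = [-0.0477, 0.4442, -0.3069]
J₁: ẑ×o_n = [-0.4442, -0.0477, 0.0000], ω = ẑ
J2: z=[-0.2250, -0.9744, 0.0000] o=[-0.1462, 0.0337, 0.1700] → [0.4646, -0.1073, 0.0036, -0.2250, -0.9744, 0.0000]
J3: z=[-0.9707, 0.2241, -0.0872] o=[-0.1358, -0.0610, -0.1886] → [0.0175, -0.1224, -0.5102, -0.9707, 0.2241, -0.0872]
J4: z=[-0.0321, 0.2383, 0.9707] o=[-0.3756, -0.1157, -0.1832] → [-0.5729, 0.3143, -0.0961, -0.0321, 0.2383, 0.9707]
J5: z=[-0.8674, 0.4759, -0.1455] o=[-0.0123, 0.5418, -0.1986] → [-0.0657, -0.0888, 0.1015, -0.8674, 0.4759, -0.1455]
q̇ = J⁺·V = [0.2110, 0.7580, -0.6250, -0.2500, -0.2970]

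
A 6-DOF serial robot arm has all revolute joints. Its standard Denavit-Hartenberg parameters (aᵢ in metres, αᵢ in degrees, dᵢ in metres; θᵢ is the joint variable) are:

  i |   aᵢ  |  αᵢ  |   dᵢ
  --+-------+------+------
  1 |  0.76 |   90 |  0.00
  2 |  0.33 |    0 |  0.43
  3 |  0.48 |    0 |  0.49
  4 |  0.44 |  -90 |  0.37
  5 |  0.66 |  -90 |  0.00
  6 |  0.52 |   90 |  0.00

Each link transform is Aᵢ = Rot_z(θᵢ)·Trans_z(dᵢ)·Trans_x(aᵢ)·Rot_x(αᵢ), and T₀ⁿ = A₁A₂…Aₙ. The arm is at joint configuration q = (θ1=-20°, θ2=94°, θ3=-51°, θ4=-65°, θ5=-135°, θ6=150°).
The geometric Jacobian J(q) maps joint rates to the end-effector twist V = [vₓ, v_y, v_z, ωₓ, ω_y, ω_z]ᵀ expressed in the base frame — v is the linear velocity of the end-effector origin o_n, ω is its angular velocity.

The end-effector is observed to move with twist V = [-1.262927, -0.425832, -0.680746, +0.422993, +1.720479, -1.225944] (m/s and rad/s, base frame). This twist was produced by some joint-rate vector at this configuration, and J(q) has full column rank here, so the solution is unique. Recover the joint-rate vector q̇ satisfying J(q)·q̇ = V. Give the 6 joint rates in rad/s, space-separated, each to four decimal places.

-0.7250 -0.8830 -0.3400 -0.5490 -0.5360 0.0150

o_n = [0.6932, -1.7829, 0.3062]
J₁: ẑ×o_n = [1.7829, 0.6932, -0.0000], ω = ẑ
J2: z=[-0.3420, -0.9397, 0.0000] o=[0.7142, -0.2599, 0.0000] → [-0.2877, 0.1047, 0.5011, -0.3420, -0.9397, 0.0000]
J3: z=[-0.3420, -0.9397, 0.0000] o=[0.5455, -0.6561, 0.3292] → [0.0216, -0.0079, 0.5242, -0.3420, -0.9397, 0.0000]
J4: z=[-0.3420, -0.9397, 0.0000] o=[0.7078, -1.2366, 0.6566] → [0.3292, -0.1198, 0.1731, -0.3420, -0.9397, 0.0000]
J5: z=[0.3520, -0.1281, 0.9272] o=[0.9646, -1.7239, 0.4917] → [0.0785, -0.1863, -0.0555, 0.3520, -0.1281, 0.9272]
J6: z=[0.3742, -0.8887, -0.2649] o=[0.3983, -2.0144, 0.6666] → [0.3816, 0.0568, 0.3487, 0.3742, -0.8887, -0.2649]
q̇ = J⁺·V = [-0.7250, -0.8830, -0.3400, -0.5490, -0.5360, 0.0150]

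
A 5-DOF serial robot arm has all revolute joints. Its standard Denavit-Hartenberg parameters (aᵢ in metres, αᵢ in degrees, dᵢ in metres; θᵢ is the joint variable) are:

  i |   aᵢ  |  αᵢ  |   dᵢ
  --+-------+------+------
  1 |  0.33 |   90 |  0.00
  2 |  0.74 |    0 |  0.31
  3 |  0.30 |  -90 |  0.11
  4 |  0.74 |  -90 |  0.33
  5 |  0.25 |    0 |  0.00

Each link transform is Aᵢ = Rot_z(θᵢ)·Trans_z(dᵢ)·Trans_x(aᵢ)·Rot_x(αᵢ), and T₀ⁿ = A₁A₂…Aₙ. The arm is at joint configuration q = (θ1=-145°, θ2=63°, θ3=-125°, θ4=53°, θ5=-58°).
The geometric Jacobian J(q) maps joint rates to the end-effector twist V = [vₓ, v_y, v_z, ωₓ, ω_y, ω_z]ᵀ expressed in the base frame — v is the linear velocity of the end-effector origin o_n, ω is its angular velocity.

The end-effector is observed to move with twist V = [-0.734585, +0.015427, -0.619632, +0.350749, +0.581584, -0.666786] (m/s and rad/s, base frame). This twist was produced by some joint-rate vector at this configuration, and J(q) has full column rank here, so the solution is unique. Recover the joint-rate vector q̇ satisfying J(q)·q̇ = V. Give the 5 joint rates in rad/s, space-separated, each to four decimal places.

o_n = [-1.0961, -1.1054, 0.1853]
J₁: ẑ×o_n = [1.1054, -1.0961, 0.0000], ω = ẑ
J2: z=[-0.5736, 0.8192, 0.0000] o=[-0.2703, -0.1893, 0.0000] → [0.1518, 0.1063, 1.2019, -0.5736, 0.8192, 0.0000]
J3: z=[-0.5736, 0.8192, 0.0000] o=[-0.7233, -0.1280, 0.6593] → [-0.3883, -0.2719, 0.8659, -0.5736, 0.8192, 0.0000]
J4: z=[-0.7233, -0.5064, 0.4695] o=[-0.9018, -0.1187, 0.3945] → [0.5691, -0.2425, 0.6152, -0.7233, -0.5064, 0.4695]
J5: z=[0.6523, -0.2779, 0.7052] o=[-0.9728, -0.8899, 0.1562] → [0.1439, -0.1060, -0.1749, 0.6523, -0.2779, 0.7052]
q̇ = J⁺·V = [0.0740, -0.4450, 0.4470, -0.8960, -0.4540]

0.0740 -0.4450 0.4470 -0.8960 -0.4540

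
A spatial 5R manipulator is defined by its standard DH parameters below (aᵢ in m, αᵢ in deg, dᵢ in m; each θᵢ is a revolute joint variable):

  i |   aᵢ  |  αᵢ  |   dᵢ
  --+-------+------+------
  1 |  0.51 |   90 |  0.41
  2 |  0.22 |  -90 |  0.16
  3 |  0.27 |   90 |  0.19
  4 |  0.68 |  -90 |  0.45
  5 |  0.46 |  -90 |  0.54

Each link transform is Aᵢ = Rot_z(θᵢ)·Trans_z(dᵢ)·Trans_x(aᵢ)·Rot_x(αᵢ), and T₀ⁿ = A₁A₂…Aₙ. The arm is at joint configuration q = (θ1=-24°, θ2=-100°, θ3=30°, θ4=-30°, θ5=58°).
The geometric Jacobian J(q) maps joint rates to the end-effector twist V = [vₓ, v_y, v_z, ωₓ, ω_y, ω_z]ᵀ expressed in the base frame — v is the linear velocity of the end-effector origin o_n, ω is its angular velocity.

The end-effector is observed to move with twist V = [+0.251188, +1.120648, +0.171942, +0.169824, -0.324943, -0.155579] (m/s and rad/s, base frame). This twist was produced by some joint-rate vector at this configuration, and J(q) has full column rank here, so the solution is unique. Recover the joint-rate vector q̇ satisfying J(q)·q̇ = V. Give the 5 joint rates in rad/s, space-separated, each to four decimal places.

0.0720 -0.7940 0.9460 0.9720 -0.7200

o_n = [0.6046, 0.2323, -1.0130]
J₁: ẑ×o_n = [-0.2323, 0.6046, 0.0000], ω = ẑ
J2: z=[-0.4067, -0.9135, 0.0000] o=[0.4659, -0.2074, 0.4100] → [1.3000, -0.5788, -0.0521, -0.4067, -0.9135, 0.0000]
J3: z=[0.8997, -0.4006, -0.1736] o=[0.3659, -0.3381, 0.1933] → [0.5822, 1.0438, 0.6087, 0.8997, -0.4006, -0.1736]
J4: z=[-0.4316, -0.7558, -0.4924] o=[0.5547, -0.2743, -0.0699] → [0.9623, -0.4316, -0.1809, -0.4316, -0.7558, -0.4924]
J5: z=[0.8121, -0.0879, -0.5768] o=[0.0935, -0.1733, -0.7347] → [0.2584, -0.0689, 0.3743, 0.8121, -0.0879, -0.5768]
q̇ = J⁺·V = [0.0720, -0.7940, 0.9460, 0.9720, -0.7200]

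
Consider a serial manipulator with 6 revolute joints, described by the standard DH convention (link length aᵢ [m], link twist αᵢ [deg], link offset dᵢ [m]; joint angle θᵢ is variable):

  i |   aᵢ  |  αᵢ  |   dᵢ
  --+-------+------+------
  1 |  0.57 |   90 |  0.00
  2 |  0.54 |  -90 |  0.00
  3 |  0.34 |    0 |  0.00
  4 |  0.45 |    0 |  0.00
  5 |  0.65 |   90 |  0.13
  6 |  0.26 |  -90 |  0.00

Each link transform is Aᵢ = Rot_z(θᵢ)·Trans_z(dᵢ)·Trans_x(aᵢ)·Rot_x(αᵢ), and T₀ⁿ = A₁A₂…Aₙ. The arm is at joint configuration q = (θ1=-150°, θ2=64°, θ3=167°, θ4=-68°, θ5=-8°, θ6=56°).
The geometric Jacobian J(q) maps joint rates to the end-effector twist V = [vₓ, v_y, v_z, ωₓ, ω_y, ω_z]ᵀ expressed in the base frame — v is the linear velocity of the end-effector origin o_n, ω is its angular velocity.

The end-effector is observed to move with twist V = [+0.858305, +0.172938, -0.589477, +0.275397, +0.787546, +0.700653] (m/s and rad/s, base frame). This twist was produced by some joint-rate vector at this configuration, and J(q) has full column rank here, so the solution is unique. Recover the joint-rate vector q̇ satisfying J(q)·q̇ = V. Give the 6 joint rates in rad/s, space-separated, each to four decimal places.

o_n = [0.3862, -1.2969, 0.2633]
J₁: ẑ×o_n = [1.2969, 0.3862, -0.0000], ω = ẑ
J2: z=[-0.5000, 0.8660, 0.0000] o=[-0.4936, -0.2850, 0.0000] → [0.2280, 0.1317, -0.2560, -0.5000, 0.8660, 0.0000]
J3: z=[0.7784, 0.4494, 0.4384] o=[-0.6986, -0.4034, 0.4853] → [0.2919, 0.6484, -1.1830, 0.7784, 0.4494, 0.4384]
J4: z=[0.7784, 0.4494, 0.4384] o=[-0.5346, -0.3970, 0.1876] → [0.4285, 0.3447, -1.1143, 0.7784, 0.4494, 0.4384]
J5: z=[0.7784, 0.4494, 0.4384] o=[-0.2857, -0.7665, 0.1243] → [0.2950, 0.1863, -0.7148, 0.7784, 0.4494, 0.4384]
J6: z=[-0.3709, -0.2343, 0.8987] o=[0.1448, -1.2684, 0.1711] → [0.0040, 0.2512, 0.0671, -0.3709, -0.2343, 0.8987]
q̇ = J⁺·V = [0.3500, 0.5450, -0.5530, 0.4890, 0.7860, 0.0380]

0.3500 0.5450 -0.5530 0.4890 0.7860 0.0380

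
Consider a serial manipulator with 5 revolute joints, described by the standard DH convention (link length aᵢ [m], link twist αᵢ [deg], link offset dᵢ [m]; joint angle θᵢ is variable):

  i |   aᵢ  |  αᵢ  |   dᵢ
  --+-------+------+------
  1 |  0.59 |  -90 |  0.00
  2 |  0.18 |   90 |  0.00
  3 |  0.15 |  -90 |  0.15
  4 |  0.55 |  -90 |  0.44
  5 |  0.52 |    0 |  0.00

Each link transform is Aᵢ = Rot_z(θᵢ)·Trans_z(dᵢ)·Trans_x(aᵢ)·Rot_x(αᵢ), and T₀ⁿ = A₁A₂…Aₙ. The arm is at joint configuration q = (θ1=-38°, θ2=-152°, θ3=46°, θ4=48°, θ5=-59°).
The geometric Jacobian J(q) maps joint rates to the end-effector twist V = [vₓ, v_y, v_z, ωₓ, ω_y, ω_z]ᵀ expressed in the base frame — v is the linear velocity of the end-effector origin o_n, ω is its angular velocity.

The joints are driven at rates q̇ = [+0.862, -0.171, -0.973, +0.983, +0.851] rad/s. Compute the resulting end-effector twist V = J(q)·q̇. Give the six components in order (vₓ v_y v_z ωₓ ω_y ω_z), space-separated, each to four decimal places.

-0.9593 1.2778 1.2316 1.4033 -1.0242 1.6857

o_n = [1.3029, 0.3993, 0.4169]
J₁: ẑ×o_n = [-0.3993, 1.3029, 0.0000], ω = ẑ
J2: z=[0.6157, 0.7880, 0.0000] o=[0.4649, -0.3632, 0.0000] → [0.3286, -0.2567, -0.1909, 0.6157, 0.7880, 0.0000]
J3: z=[-0.3699, 0.2890, -0.8829] o=[0.3397, -0.2654, 0.0845] → [0.6830, -0.7275, -0.5243, -0.3699, 0.2890, -0.8829]
J4: z=[0.9282, 0.1564, -0.3377] o=[0.2781, -0.0804, 0.0010] → [0.2270, -0.7322, 0.2850, 0.9282, 0.1564, -0.3377]
J5: z=[0.2776, -0.8953, 0.3485] o=[0.8228, 0.2179, 0.3333] → [-0.1381, 0.1441, 0.4802, 0.2776, -0.8953, 0.3485]
V = J·q̇ = [-0.9593, 1.2778, 1.2316, 1.4033, -1.0242, 1.6857]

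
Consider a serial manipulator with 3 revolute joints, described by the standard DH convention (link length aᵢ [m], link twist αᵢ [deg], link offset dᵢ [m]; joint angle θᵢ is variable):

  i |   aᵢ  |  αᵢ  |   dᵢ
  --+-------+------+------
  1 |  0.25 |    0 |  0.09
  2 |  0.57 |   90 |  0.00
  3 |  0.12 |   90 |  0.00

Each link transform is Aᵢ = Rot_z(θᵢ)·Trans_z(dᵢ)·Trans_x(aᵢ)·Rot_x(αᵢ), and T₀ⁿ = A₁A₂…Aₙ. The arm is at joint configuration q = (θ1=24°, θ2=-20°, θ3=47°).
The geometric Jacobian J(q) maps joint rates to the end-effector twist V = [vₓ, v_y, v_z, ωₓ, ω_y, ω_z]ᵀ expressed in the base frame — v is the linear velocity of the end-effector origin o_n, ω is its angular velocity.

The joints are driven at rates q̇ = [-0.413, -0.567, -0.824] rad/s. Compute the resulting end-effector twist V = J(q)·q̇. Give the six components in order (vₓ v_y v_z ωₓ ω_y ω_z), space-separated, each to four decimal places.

o_n = [0.8786, 0.1472, 0.1778]
J₁: ẑ×o_n = [-0.1472, 0.8786, 0.0000], ω = ẑ
J2: z=[0.0000, 0.0000, 1.0000] o=[0.2284, 0.1017, 0.0900] → [-0.0455, 0.6503, 0.0000, 0.0000, 0.0000, 1.0000]
J3: z=[0.0698, -0.9976, 0.0000] o=[0.7970, 0.1414, 0.0900] → [-0.0875, -0.0061, 0.0818, 0.0698, -0.9976, 0.0000]
V = J·q̇ = [0.1587, -0.7265, -0.0674, -0.0575, 0.8220, -0.9800]

0.1587 -0.7265 -0.0674 -0.0575 0.8220 -0.9800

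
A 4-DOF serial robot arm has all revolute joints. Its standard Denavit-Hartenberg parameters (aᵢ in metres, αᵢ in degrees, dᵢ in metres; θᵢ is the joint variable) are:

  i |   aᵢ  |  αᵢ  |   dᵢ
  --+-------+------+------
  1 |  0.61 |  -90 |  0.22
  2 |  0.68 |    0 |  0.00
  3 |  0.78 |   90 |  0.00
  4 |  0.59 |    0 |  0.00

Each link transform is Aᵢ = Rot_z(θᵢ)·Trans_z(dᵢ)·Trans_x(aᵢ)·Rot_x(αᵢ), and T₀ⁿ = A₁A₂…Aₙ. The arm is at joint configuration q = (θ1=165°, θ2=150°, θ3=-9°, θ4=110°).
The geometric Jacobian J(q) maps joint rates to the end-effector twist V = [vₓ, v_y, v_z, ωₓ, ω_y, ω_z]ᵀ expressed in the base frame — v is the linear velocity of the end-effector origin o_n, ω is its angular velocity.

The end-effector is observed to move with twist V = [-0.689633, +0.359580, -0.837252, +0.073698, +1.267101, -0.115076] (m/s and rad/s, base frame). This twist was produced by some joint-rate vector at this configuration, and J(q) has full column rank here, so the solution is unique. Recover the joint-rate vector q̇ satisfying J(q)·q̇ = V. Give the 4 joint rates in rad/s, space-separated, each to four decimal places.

0.2020 -0.7150 -0.5280 0.4080

o_n = [0.2702, -0.6464, -0.4839]
J₁: ẑ×o_n = [0.6464, 0.2702, -0.0000], ω = ẑ
J2: z=[-0.2588, -0.9659, 0.0000] o=[-0.5892, 0.1579, 0.2200] → [0.6799, -0.1822, 1.0382, -0.2588, -0.9659, 0.0000]
J3: z=[-0.2588, -0.9659, 0.0000] o=[-0.0204, 0.0055, -0.1200] → [0.3515, -0.0942, 0.4494, -0.2588, -0.9659, 0.0000]
J4: z=[-0.6079, 0.1629, -0.7771] o=[0.5651, -0.1514, -0.6109] → [-0.3640, 0.3064, 0.3489, -0.6079, 0.1629, -0.7771]
q̇ = J⁺·V = [0.2020, -0.7150, -0.5280, 0.4080]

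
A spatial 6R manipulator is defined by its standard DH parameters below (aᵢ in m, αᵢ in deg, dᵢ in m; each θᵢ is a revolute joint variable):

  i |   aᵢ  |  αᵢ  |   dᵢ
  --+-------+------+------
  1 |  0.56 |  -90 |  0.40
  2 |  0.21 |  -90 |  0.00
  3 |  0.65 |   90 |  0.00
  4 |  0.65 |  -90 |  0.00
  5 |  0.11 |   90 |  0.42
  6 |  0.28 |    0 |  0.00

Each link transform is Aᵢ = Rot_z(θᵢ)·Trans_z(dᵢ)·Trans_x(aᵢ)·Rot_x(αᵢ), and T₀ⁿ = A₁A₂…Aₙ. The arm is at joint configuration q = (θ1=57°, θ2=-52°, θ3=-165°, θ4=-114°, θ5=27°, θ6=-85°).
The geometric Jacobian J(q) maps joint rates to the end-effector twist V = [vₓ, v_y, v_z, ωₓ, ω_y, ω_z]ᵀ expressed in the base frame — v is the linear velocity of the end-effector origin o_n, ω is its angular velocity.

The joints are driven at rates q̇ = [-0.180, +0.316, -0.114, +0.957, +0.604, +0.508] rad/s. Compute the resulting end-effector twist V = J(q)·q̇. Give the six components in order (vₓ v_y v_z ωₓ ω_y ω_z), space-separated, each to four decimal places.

-0.5163 -0.2509 -0.1283 0.2620 -1.2986 -0.4649

o_n = [-0.2471, -0.0510, 0.6917]
J₁: ẑ×o_n = [0.0510, -0.2471, 0.0000], ω = ẑ
J2: z=[-0.8387, 0.5446, 0.0000] o=[0.3050, 0.4697, 0.4000] → [0.1588, 0.2446, 0.7373, -0.8387, 0.5446, 0.0000]
J3: z=[0.4292, 0.6609, -0.6157] o=[0.3754, 0.5781, 0.5655] → [-0.3039, 0.3291, 0.1414, 0.4292, 0.6609, -0.6157]
J4: z=[0.7233, -0.6597, -0.2040] o=[0.0238, 0.3455, 0.0707] → [-0.4905, -0.3939, -0.4655, 0.7233, -0.6597, -0.2040]
J5: z=[-0.6687, -0.5957, -0.4449] o=[-0.0880, 0.0477, 0.6375] → [-0.0761, 0.1070, -0.0288, -0.6687, -0.5957, -0.4449]
J6: z=[0.5664, -0.7958, 0.2142] o=[-0.4219, -0.2145, 0.5463] → [-0.1507, -0.0449, 0.2317, 0.5664, -0.7958, 0.2142]
V = J·q̇ = [-0.5163, -0.2509, -0.1283, 0.2620, -1.2986, -0.4649]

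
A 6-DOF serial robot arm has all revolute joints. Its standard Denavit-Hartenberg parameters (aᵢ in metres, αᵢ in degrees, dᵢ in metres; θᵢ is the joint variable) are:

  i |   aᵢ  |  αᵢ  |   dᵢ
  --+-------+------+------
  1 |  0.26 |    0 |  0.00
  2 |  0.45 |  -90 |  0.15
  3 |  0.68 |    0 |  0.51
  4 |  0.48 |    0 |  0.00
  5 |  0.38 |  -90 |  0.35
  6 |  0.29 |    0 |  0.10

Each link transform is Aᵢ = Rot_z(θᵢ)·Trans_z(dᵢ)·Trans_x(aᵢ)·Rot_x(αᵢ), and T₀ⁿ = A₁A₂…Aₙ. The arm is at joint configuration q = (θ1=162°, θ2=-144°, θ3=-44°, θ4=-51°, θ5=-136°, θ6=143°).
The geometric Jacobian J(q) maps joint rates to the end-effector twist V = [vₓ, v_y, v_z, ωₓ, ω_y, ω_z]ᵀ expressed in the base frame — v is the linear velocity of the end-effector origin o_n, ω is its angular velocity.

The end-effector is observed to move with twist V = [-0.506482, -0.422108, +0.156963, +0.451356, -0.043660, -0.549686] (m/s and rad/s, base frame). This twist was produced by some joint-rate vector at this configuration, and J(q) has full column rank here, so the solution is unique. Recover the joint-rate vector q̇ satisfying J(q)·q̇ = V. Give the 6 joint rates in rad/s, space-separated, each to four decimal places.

o_n = [0.2316, 0.9567, 1.0481]
J₁: ẑ×o_n = [-0.9567, 0.2316, 0.0000], ω = ẑ
J2: z=[0.0000, 0.0000, 1.0000] o=[-0.2473, 0.0803, 0.0000] → [-0.8763, 0.4788, 0.0000, 0.0000, 0.0000, 1.0000]
J3: z=[-0.3090, 0.9511, 0.0000] o=[0.1807, 0.2194, 0.1500] → [0.8542, 0.2775, -0.2762, -0.3090, 0.9511, 0.0000]
J4: z=[-0.3090, 0.9511, 0.0000] o=[0.4883, 0.8556, 0.6224] → [0.4049, 0.1316, 0.2129, -0.3090, 0.9511, 0.0000]
J5: z=[-0.3090, 0.9511, 0.0000] o=[0.4485, 0.8427, 1.1005] → [-0.0498, -0.0162, 0.1711, -0.3090, 0.9511, 0.0000]
J6: z=[-0.7391, -0.2402, 0.6293] o=[0.1129, 1.1016, 0.8052] → [0.0329, 0.2542, 0.1356, -0.7391, -0.2402, 0.6293]
q̇ = J⁺·V = [-0.1600, -0.0530, -0.6120, -0.3170, 0.7480, -0.5350]

-0.1600 -0.0530 -0.6120 -0.3170 0.7480 -0.5350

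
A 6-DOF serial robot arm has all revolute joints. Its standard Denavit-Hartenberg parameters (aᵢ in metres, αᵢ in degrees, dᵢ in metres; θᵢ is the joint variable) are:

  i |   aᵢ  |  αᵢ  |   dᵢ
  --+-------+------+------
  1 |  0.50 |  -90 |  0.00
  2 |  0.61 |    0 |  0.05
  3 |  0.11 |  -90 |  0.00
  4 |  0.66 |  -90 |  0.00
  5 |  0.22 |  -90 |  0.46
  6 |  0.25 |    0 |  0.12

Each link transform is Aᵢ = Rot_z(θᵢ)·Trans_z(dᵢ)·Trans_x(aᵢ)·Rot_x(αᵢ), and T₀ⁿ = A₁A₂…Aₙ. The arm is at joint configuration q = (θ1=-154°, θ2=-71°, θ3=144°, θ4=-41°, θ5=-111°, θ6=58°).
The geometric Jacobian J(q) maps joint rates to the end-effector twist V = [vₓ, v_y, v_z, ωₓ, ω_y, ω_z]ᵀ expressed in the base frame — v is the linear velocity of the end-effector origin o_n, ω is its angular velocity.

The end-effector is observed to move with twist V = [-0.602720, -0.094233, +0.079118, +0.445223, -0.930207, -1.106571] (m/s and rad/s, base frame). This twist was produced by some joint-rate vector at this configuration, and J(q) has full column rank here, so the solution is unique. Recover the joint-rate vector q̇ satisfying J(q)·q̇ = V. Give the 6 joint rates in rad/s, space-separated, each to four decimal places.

-0.6540 0.8120 -0.5710 -0.2000 -0.3110 0.9070

o_n = [-0.3822, -0.5051, -0.2588]
J₁: ẑ×o_n = [0.5051, -0.3822, 0.0000], ω = ẑ
J2: z=[0.4384, -0.8988, 0.0000] o=[-0.4494, -0.2192, 0.0000] → [0.2326, 0.1135, -0.0650, 0.4384, -0.8988, 0.0000]
J3: z=[0.4384, -0.8988, 0.0000] o=[-0.6060, -0.3512, 0.5768] → [0.7510, 0.3663, 0.1336, 0.4384, -0.8988, 0.0000]
J4: z=[0.8595, 0.4192, -0.2924] o=[-0.6349, -0.3653, 0.4716] → [-0.3471, 0.5539, -0.2261, 0.8595, 0.4192, -0.2924]
J5: z=[-0.5032, 0.5942, -0.6274] o=[-0.5760, -0.8183, -0.0048] → [0.0455, -0.2494, -0.2727, -0.5032, 0.5942, -0.6274]
J6: z=[0.3914, -0.4906, -0.7786] o=[-0.6380, -0.4047, -0.2965] → [-0.0967, -0.2139, 0.0862, 0.3914, -0.4906, -0.7786]
q̇ = J⁺·V = [-0.6540, 0.8120, -0.5710, -0.2000, -0.3110, 0.9070]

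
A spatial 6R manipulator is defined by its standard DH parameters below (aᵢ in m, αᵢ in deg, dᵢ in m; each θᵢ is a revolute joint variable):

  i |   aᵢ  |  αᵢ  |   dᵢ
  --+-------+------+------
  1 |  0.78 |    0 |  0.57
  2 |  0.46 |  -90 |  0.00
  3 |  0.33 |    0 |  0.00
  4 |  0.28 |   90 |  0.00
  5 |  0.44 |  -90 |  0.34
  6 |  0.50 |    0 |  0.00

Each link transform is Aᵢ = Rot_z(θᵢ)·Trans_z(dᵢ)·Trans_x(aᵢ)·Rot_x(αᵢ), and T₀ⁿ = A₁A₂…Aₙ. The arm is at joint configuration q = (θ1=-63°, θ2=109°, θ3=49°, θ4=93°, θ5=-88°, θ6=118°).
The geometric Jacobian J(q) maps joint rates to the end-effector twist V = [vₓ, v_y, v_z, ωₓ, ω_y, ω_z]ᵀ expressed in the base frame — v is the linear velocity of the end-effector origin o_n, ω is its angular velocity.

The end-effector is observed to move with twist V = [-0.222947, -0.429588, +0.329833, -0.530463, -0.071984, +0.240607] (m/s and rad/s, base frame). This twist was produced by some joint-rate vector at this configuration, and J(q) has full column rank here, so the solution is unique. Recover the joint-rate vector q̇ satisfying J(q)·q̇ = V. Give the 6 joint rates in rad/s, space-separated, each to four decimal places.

o_n = [0.7710, -0.5586, 0.2241]
J₁: ẑ×o_n = [0.5586, 0.7710, -0.0000], ω = ẑ
J2: z=[0.0000, 0.0000, 1.0000] o=[0.3541, -0.6950, 0.5700] → [-0.1364, 0.4169, 0.0000, 0.0000, 0.0000, 1.0000]
J3: z=[-0.7193, 0.6947, 0.0000] o=[0.6737, -0.3641, 0.5700] → [-0.2403, -0.2488, 0.0723, -0.7193, 0.6947, 0.0000]
J4: z=[-0.7193, 0.6947, 0.0000] o=[0.8240, -0.2084, 0.3209] → [-0.0673, -0.0697, 0.2888, -0.7193, 0.6947, 0.0000]
J5: z=[0.4277, 0.4429, -0.7880] o=[0.6708, -0.3671, 0.1486] → [-0.1174, -0.1113, -0.1263, 0.4277, 0.4429, -0.7880]
J6: z=[-0.5722, -0.5423, -0.6153] o=[1.1241, -0.5307, -0.1288] → [-0.2086, 0.4192, -0.1755, -0.5722, -0.5423, -0.6153]
q̇ = J⁺·V = [-0.7120, 0.1160, -0.3880, 0.7260, -0.9180, -0.1840]

-0.7120 0.1160 -0.3880 0.7260 -0.9180 -0.1840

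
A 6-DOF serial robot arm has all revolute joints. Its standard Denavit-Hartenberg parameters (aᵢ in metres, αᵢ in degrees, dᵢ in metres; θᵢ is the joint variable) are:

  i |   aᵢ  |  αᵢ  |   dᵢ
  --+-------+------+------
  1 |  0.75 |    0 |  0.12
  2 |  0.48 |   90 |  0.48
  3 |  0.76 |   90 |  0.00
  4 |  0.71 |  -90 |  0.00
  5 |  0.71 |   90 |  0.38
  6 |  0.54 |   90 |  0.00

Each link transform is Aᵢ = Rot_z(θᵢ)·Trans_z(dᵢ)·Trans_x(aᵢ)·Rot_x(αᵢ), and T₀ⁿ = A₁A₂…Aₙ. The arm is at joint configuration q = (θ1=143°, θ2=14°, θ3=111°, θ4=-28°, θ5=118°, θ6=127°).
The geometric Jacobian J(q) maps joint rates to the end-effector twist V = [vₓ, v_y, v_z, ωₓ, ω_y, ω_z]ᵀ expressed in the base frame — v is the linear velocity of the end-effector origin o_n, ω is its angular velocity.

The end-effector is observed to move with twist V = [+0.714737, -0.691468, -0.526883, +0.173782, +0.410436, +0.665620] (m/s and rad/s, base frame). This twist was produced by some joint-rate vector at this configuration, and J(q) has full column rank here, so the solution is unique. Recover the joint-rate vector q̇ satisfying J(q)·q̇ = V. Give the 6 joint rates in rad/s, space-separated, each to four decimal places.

o_n = [-0.0354, 0.7204, 1.9795]
J₁: ẑ×o_n = [-0.7204, -0.0354, 0.0000], ω = ẑ
J2: z=[0.0000, 0.0000, 1.0000] o=[-0.5990, 0.4514, 0.1200] → [-0.2690, 0.5636, 0.0000, 0.0000, 0.0000, 1.0000]
J3: z=[0.3907, 0.9205, 0.0000] o=[-1.0408, 0.6389, 0.6000] → [1.2699, -0.5390, -0.8937, 0.3907, 0.9205, 0.0000]
J4: z=[-0.8594, 0.3648, 0.3584] o=[-0.7901, 0.5325, 1.3095] → [0.1771, 0.8462, -0.4368, -0.8594, 0.3648, 0.3584]
J5: z=[0.4999, 0.7470, 0.4383] o=[-0.7136, 0.1379, 1.8948] → [-0.1920, 0.2549, -0.2154, 0.4999, 0.7470, 0.4383]
J6: z=[0.4987, -0.6620, 0.5596] o=[-0.0208, 0.3783, 1.5619] → [-0.4678, -0.2164, 0.1609, 0.4987, -0.6620, 0.5596]
q̇ = J⁺·V = [0.8070, 0.6390, 0.9360, -0.4990, -0.7750, -0.4680]

0.8070 0.6390 0.9360 -0.4990 -0.7750 -0.4680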